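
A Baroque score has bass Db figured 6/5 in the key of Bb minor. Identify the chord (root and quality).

Bb minor seventh

The figures 6/5 indicate a seventh chord in first inversion.
In first inversion the root lies a sixth above the bass: a sixth above Db in Bb minor is Bb.
The chord tones are Db, F, Ab, Bb, giving Bb minor seventh.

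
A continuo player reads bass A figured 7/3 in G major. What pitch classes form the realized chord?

The written figures 7/3 are shorthand for 7/5/3: the 5 is implied.
A third above A in this key is C.
A fifth above A in this key is E.
A seventh above A in this key is G.
Together with the bass A, this spells A minor seventh in root position.

A, C, E, G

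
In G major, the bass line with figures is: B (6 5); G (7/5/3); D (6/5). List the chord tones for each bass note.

B (6/5/3): B, D, F#, G.
G (7/5/3): G, B, D, F#.
D (6/5/3): D, F#, A, B.

B, D, F#, G | G, B, D, F# | D, F#, A, B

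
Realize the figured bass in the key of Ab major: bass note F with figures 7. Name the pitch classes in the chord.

The written figures 7 are shorthand for 7/5/3: the 5/3 are implied.
A third above F in this key is Ab.
A fifth above F in this key is C.
A seventh above F in this key is Eb.
Together with the bass F, this spells F minor seventh in root position.

F, Ab, C, Eb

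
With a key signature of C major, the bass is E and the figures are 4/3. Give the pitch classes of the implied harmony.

The written figures 4/3 are shorthand for 6/4/3: the 6 is implied.
A third above E in this key is G.
A fourth above E in this key is A.
A sixth above E in this key is C.
Together with the bass E, this spells A minor seventh in second inversion.

E, G, A, C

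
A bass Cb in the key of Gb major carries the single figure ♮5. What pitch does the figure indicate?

G

Counting 4 letter steps above Cb lands on G; in Gb major, that letter is Gb.
The ♮5 figure makes it natural, giving G.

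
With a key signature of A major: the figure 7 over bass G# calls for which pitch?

Counting 6 letter steps above G# lands on F; in A major, that letter is F#.

F#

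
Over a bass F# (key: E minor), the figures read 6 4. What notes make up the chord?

F#, B, D

A fourth above F# in this key is B.
A sixth above F# in this key is D.
Together with the bass F#, this spells B minor in second inversion.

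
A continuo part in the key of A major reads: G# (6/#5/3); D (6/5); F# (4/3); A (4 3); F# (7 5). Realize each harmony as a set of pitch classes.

G# (6/#5/3): G#, B, D#, E.
D (6/5/3): D, F#, A, B.
F# (6/4/3): F#, A, B, D.
A (6/4/3): A, C#, D, F#.
F# (7/5/3): F#, A, C#, E.

G#, B, D#, E | D, F#, A, B | F#, A, B, D | A, C#, D, F# | F#, A, C#, E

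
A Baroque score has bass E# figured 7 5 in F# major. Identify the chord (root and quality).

The figures 7 5 indicate a seventh chord in root position.
In root position the bass is the root, so the root is E#.
The chord tones are E#, G#, B, D#, giving E# half-diminished seventh.

E# half-diminished seventh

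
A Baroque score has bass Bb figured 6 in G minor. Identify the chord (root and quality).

The figures 6 indicate a triad in first inversion.
In first inversion the root lies a sixth above the bass: a sixth above Bb in G minor is G.
The chord tones are Bb, D, G, giving G minor.

G minor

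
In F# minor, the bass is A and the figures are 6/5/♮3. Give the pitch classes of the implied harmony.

A third above A in this key is C#, made natural (C) by the ♮ figure.
A fifth above A in this key is E.
A sixth above A in this key is F#.
Together with the bass A, this spells F# half-diminished seventh in first inversion.

A, C, E, F#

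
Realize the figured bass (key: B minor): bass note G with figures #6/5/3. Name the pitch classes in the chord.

G, B, D, E#

A third above G in this key is B.
A fifth above G in this key is D.
A sixth above G in this key is E, raised to E# by the sharp.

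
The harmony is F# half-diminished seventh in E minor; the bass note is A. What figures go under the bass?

6/5

A is the third of F# half-diminished seventh, so the chord is in first inversion.
A seventh chord in first inversion is figured 6/5/3, conventionally abbreviated 6/5.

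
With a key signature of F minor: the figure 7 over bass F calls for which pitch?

Eb

Counting 6 letter steps above F lands on E; in F minor, that letter is Eb.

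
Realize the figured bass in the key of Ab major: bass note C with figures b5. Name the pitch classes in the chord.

The written figures b5 are shorthand for 5/3: the 3 is implied.
A third above C in this key is Eb.
A fifth above C in this key is G, lowered to Gb by the flat.
Together with the bass C, this spells C diminished in root position.

C, Eb, Gb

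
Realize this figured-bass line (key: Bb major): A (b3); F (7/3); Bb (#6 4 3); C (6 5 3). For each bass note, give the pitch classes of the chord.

A (5/b3): A, Cb, Eb.
F (7/5/3): F, A, C, Eb.
Bb (#6/4/3): Bb, D, Eb, G#.
C (6/5/3): C, Eb, G, A.

A, Cb, Eb | F, A, C, Eb | Bb, D, Eb, G# | C, Eb, G, A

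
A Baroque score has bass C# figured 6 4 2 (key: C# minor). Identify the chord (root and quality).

D# half-diminished seventh

The figures 6 4 2 indicate a seventh chord in third inversion.
In third inversion the root lies a second above the bass: a second above C# in C# minor is D#.
The chord tones are C#, D#, F#, A, giving D# half-diminished seventh.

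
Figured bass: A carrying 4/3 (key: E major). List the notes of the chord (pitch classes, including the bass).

The written figures 4/3 are shorthand for 6/4/3: the 6 is implied.
A third above A in this key is C#.
A fourth above A in this key is D#.
A sixth above A in this key is F#.
Together with the bass A, this spells D# half-diminished seventh in second inversion.

A, C#, D#, F#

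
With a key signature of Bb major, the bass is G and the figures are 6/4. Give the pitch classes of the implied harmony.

A fourth above G in this key is C.
A sixth above G in this key is Eb.
Together with the bass G, this spells C minor in second inversion.

G, C, Eb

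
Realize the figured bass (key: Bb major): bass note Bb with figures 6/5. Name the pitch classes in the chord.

The written figures 6/5 are shorthand for 6/5/3: the 3 is implied.
A third above Bb in this key is D.
A fifth above Bb in this key is F.
A sixth above Bb in this key is G.
Together with the bass Bb, this spells G minor seventh in first inversion.

Bb, D, F, G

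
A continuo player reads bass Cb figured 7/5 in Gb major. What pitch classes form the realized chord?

The written figures 7/5 are shorthand for 7/5/3: the 3 is implied.
A third above Cb in this key is Eb.
A fifth above Cb in this key is Gb.
A seventh above Cb in this key is Bb.
Together with the bass Cb, this spells Cb major seventh in root position.

Cb, Eb, Gb, Bb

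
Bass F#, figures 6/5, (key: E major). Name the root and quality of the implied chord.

D# half-diminished seventh

The figures 6/5 indicate a seventh chord in first inversion.
In first inversion the root lies a sixth above the bass: a sixth above F# in E major is D#.
The chord tones are F#, A, C#, D#, giving D# half-diminished seventh.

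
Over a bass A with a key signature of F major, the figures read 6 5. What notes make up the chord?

The written figures 6 5 are shorthand for 6/5/3: the 3 is implied.
A third above A in this key is C.
A fifth above A in this key is E.
A sixth above A in this key is F.
Together with the bass A, this spells F major seventh in first inversion.

A, C, E, F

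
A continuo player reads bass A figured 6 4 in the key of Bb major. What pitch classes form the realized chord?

A fourth above A in this key is D.
A sixth above A in this key is F.
Together with the bass A, this spells D minor in second inversion.

A, D, F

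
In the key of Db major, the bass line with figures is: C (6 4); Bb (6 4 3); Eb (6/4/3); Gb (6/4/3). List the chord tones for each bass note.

C (6/4): C, F, Ab.
Bb (6/4/3): Bb, Db, Eb, Gb.
Eb (6/4/3): Eb, Gb, Ab, C.
Gb (6/4/3): Gb, Bb, C, Eb.

C, F, Ab | Bb, Db, Eb, Gb | Eb, Gb, Ab, C | Gb, Bb, C, Eb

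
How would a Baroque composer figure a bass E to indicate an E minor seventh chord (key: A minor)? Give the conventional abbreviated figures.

E is the root of E minor seventh, so the chord is in root position.
A seventh chord in root position is figured 7/5/3, conventionally abbreviated 7.

7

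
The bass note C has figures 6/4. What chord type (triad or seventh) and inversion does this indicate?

triad, second inversion

Intervals of 6/4 above the bass form a triad; the bass is the fifth, so this is second inversion.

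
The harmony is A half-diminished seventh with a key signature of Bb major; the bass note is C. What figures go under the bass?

6/5

C is the third of A half-diminished seventh, so the chord is in first inversion.
A seventh chord in first inversion is figured 6/5/3, conventionally abbreviated 6/5.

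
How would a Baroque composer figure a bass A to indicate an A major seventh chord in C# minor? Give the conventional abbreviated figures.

7

A is the root of A major seventh, so the chord is in root position.
A seventh chord in root position is figured 7/5/3, conventionally abbreviated 7.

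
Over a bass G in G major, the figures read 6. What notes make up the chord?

The written figures 6 are shorthand for 6/3: the 3 is implied.
A third above G in this key is B.
A sixth above G in this key is E.
Together with the bass G, this spells E minor in first inversion.

G, B, E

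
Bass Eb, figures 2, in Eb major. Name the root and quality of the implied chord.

The figures 2 indicate a seventh chord in third inversion.
In third inversion the root lies a second above the bass: a second above Eb in Eb major is F.
The chord tones are Eb, F, Ab, C, giving F minor seventh.

F minor seventh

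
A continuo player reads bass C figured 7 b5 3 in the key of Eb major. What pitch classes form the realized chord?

A third above C in this key is Eb.
A fifth above C in this key is G, lowered to Gb by the flat.
A seventh above C in this key is Bb.
Together with the bass C, this spells C half-diminished seventh in root position.

C, Eb, Gb, Bb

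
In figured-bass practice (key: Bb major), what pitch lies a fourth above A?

D

Counting 3 letter steps above A lands on D; in Bb major, that letter is D.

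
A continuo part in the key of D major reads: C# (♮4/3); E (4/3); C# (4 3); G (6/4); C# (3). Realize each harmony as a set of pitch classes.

C#, E, F, A | E, G, A, C# | C#, E, F#, A | G, C#, E | C#, E, G

C# (6/♮4/3): C#, E, F, A.
E (6/4/3): E, G, A, C#.
C# (6/4/3): C#, E, F#, A.
G (6/4): G, C#, E.
C# (5/3): C#, E, G.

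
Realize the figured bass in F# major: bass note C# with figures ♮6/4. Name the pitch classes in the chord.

A fourth above C# in this key is F#.
A sixth above C# in this key is A#, made natural (A) by the ♮ figure.
Together with the bass C#, this spells F# minor in second inversion.

C#, F#, A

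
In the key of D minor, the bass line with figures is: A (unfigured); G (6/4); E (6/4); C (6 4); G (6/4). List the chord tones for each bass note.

A (5/3): A, C, E.
G (6/4): G, C, E.
E (6/4): E, A, C.
C (6/4): C, F, A.
G (6/4): G, C, E.

A, C, E | G, C, E | E, A, C | C, F, A | G, C, E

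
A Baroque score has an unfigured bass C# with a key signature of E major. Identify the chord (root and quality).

An unfigured bass indicates a triad in root position.
In root position the bass is the root, so the root is C#.
The chord tones are C#, E, G#, giving C# minor.

C# minor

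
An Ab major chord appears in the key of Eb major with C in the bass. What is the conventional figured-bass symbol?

C is the third of Ab major, so the chord is in first inversion.
A triad in first inversion is figured 6/3, conventionally abbreviated 6.

6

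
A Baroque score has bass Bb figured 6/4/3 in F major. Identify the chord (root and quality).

E half-diminished seventh

The figures 6/4/3 indicate a seventh chord in second inversion.
In second inversion the root lies a fourth above the bass: a fourth above Bb in F major is E.
The chord tones are Bb, D, E, G, giving E half-diminished seventh.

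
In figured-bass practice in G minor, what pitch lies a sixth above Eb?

C

Counting 5 letter steps above Eb lands on C; in G minor, that letter is C.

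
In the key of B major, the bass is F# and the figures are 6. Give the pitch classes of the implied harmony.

F#, A#, D#

The written figures 6 are shorthand for 6/3: the 3 is implied.
A third above F# in this key is A#.
A sixth above F# in this key is D#.
Together with the bass F#, this spells D# minor in first inversion.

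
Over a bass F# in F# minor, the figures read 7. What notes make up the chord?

F#, A, C#, E

The written figures 7 are shorthand for 7/5/3: the 5/3 are implied.
A third above F# in this key is A.
A fifth above F# in this key is C#.
A seventh above F# in this key is E.
Together with the bass F#, this spells F# minor seventh in root position.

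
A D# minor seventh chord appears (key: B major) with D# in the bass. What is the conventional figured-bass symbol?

7

D# is the root of D# minor seventh, so the chord is in root position.
A seventh chord in root position is figured 7/5/3, conventionally abbreviated 7.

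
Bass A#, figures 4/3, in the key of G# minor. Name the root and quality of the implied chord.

D# minor seventh

The figures 4/3 indicate a seventh chord in second inversion.
In second inversion the root lies a fourth above the bass: a fourth above A# in G# minor is D#.
The chord tones are A#, C#, D#, F#, giving D# minor seventh.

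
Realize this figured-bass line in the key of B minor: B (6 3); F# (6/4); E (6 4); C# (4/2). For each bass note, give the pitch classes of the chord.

B (6/3): B, D, G.
F# (6/4): F#, B, D.
E (6/4): E, A, C#.
C# (6/4/2): C#, D, F#, A.

B, D, G | F#, B, D | E, A, C# | C#, D, F#, A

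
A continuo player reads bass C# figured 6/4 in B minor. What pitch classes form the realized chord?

A fourth above C# in this key is F#.
A sixth above C# in this key is A.
Together with the bass C#, this spells F# minor in second inversion.

C#, F#, A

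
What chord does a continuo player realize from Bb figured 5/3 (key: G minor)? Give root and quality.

Bb major

The figures 5/3 indicate a triad in root position.
In root position the bass is the root, so the root is Bb.
The chord tones are Bb, D, F, giving Bb major.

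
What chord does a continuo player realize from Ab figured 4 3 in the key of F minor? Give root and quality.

Db major seventh

The figures 4 3 indicate a seventh chord in second inversion.
In second inversion the root lies a fourth above the bass: a fourth above Ab in F minor is Db.
The chord tones are Ab, C, Db, F, giving Db major seventh.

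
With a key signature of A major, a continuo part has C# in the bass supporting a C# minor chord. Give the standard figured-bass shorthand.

C# is the root of C# minor, so the chord is in root position.
A triad in root position is figured 5/3, conventionally abbreviated (no figures — root-position triad).

no figures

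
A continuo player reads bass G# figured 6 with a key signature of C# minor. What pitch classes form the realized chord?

G#, B, E

The written figures 6 are shorthand for 6/3: the 3 is implied.
A third above G# in this key is B.
A sixth above G# in this key is E.
Together with the bass G#, this spells E major in first inversion.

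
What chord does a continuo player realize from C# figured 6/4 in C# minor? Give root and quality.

F# minor

The figures 6/4 indicate a triad in second inversion.
In second inversion the root lies a fourth above the bass: a fourth above C# in C# minor is F#.
The chord tones are C#, F#, A, giving F# minor.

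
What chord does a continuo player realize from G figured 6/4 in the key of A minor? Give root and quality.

The figures 6/4 indicate a triad in second inversion.
In second inversion the root lies a fourth above the bass: a fourth above G in A minor is C.
The chord tones are G, C, E, giving C major.

C major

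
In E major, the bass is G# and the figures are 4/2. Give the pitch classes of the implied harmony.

The written figures 4/2 are shorthand for 6/4/2: the 6 is implied.
A second above G# in this key is A.
A fourth above G# in this key is C#.
A sixth above G# in this key is E.
Together with the bass G#, this spells A major seventh in third inversion.

G#, A, C#, E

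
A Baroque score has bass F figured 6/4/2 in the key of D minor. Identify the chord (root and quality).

G minor seventh

The figures 6/4/2 indicate a seventh chord in third inversion.
In third inversion the root lies a second above the bass: a second above F in D minor is G.
The chord tones are F, G, Bb, D, giving G minor seventh.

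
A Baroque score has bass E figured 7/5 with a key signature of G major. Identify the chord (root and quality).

The figures 7/5 indicate a seventh chord in root position.
In root position the bass is the root, so the root is E.
The chord tones are E, G, B, D, giving E minor seventh.

E minor seventh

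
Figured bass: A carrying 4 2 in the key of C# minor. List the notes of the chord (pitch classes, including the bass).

A, B, D#, F#

The written figures 4 2 are shorthand for 6/4/2: the 6 is implied.
A second above A in this key is B.
A fourth above A in this key is D#.
A sixth above A in this key is F#.
Together with the bass A, this spells B dominant seventh in third inversion.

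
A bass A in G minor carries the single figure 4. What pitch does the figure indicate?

Counting 3 letter steps above A lands on D; in G minor, that letter is D.

D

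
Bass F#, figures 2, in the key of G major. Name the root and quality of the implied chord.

The figures 2 indicate a seventh chord in third inversion.
In third inversion the root lies a second above the bass: a second above F# in G major is G.
The chord tones are F#, G, B, D, giving G major seventh.

G major seventh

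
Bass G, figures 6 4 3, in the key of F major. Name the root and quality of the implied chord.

The figures 6 4 3 indicate a seventh chord in second inversion.
In second inversion the root lies a fourth above the bass: a fourth above G in F major is C.
The chord tones are G, Bb, C, E, giving C dominant seventh.

C dominant seventh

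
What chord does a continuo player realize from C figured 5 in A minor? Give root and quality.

C major

The figures 5 indicate a triad in root position.
In root position the bass is the root, so the root is C.
The chord tones are C, E, G, giving C major.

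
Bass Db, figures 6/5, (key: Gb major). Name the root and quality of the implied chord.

Bb minor seventh

The figures 6/5 indicate a seventh chord in first inversion.
In first inversion the root lies a sixth above the bass: a sixth above Db in Gb major is Bb.
The chord tones are Db, F, Ab, Bb, giving Bb minor seventh.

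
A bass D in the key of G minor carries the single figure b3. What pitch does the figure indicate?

Counting 2 letter steps above D lands on F; in G minor, that letter is F.
The b3 figure lowers it a semitone, giving Fb.

Fb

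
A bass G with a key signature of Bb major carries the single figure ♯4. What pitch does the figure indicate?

Counting 3 letter steps above G lands on C; in Bb major, that letter is C.
The #4 figure raises it a semitone, giving C#.

C#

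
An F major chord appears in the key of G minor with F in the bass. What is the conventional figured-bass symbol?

no figures

F is the root of F major, so the chord is in root position.
A triad in root position is figured 5/3, conventionally abbreviated (no figures — root-position triad).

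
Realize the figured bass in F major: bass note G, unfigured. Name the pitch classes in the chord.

An unfigured bass implies 5/3.
A third above G in this key is Bb.
A fifth above G in this key is D.
Together with the bass G, this spells G minor in root position.

G, Bb, D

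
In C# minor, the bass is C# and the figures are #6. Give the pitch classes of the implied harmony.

The written figures #6 are shorthand for 6/3: the 3 is implied.
A third above C# in this key is E.
A sixth above C# in this key is A, raised to A# by the sharp.
Together with the bass C#, this spells A# diminished in first inversion.

C#, E, A#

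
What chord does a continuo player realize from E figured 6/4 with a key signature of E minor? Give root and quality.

A minor

The figures 6/4 indicate a triad in second inversion.
In second inversion the root lies a fourth above the bass: a fourth above E in E minor is A.
The chord tones are E, A, C, giving A minor.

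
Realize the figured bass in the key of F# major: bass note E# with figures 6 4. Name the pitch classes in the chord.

E#, A#, C#

A fourth above E# in this key is A#.
A sixth above E# in this key is C#.
Together with the bass E#, this spells A# minor in second inversion.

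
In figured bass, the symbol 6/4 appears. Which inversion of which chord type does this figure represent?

Intervals of 6/4 above the bass form a triad; the bass is the fifth, so this is second inversion.

triad, second inversion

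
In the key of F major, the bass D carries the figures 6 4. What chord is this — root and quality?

G minor

The figures 6 4 indicate a triad in second inversion.
In second inversion the root lies a fourth above the bass: a fourth above D in F major is G.
The chord tones are D, G, Bb, giving G minor.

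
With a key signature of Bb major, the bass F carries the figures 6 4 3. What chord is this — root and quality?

The figures 6 4 3 indicate a seventh chord in second inversion.
In second inversion the root lies a fourth above the bass: a fourth above F in Bb major is Bb.
The chord tones are F, A, Bb, D, giving Bb major seventh.

Bb major seventh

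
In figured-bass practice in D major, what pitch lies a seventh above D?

C#

Counting 6 letter steps above D lands on C; in D major, that letter is C#.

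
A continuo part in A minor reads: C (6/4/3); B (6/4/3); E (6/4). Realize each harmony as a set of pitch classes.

C, E, F, A | B, D, E, G | E, A, C

C (6/4/3): C, E, F, A.
B (6/4/3): B, D, E, G.
E (6/4): E, A, C.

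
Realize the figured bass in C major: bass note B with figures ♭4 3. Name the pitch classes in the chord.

B, D, Eb, G

The written figures ♭4 3 are shorthand for 6/4/3: the 6 is implied.
A third above B in this key is D.
A fourth above B in this key is E, lowered to Eb by the flat.
A sixth above B in this key is G.
Together with the bass B, this spells Eb augmented major seventh in second inversion.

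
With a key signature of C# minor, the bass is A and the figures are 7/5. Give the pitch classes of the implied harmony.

A, C#, E, G#

The written figures 7/5 are shorthand for 7/5/3: the 3 is implied.
A third above A in this key is C#.
A fifth above A in this key is E.
A seventh above A in this key is G#.
Together with the bass A, this spells A major seventh in root position.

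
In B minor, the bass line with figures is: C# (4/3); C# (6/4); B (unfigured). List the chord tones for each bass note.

C# (6/4/3): C#, E, F#, A.
C# (6/4): C#, F#, A.
B (5/3): B, D, F#.

C#, E, F#, A | C#, F#, A | B, D, F#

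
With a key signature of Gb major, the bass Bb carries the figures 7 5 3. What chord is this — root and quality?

The figures 7 5 3 indicate a seventh chord in root position.
In root position the bass is the root, so the root is Bb.
The chord tones are Bb, Db, F, Ab, giving Bb minor seventh.

Bb minor seventh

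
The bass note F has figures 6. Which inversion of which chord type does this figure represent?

triad, first inversion

6 is shorthand for 6/3.
Intervals of 6/3 above the bass form a triad; the bass is the third, so this is first inversion.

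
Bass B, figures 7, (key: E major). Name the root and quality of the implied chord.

The figures 7 indicate a seventh chord in root position.
In root position the bass is the root, so the root is B.
The chord tones are B, D#, F#, A, giving B dominant seventh.

B dominant seventh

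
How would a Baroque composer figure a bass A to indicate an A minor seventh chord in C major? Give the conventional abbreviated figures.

7

A is the root of A minor seventh, so the chord is in root position.
A seventh chord in root position is figured 7/5/3, conventionally abbreviated 7.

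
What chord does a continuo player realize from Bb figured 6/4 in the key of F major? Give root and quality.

The figures 6/4 indicate a triad in second inversion.
In second inversion the root lies a fourth above the bass: a fourth above Bb in F major is E.
The chord tones are Bb, E, G, giving E diminished.

E diminished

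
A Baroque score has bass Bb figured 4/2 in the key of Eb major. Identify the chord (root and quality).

C minor seventh

The figures 4/2 indicate a seventh chord in third inversion.
In third inversion the root lies a second above the bass: a second above Bb in Eb major is C.
The chord tones are Bb, C, Eb, G, giving C minor seventh.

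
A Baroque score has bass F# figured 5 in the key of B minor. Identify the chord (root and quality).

The figures 5 indicate a triad in root position.
In root position the bass is the root, so the root is F#.
The chord tones are F#, A, C#, giving F# minor.

F# minor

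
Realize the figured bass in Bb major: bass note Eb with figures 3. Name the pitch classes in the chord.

The written figures 3 are shorthand for 5/3: the 5 is implied.
A third above Eb in this key is G.
A fifth above Eb in this key is Bb.
Together with the bass Eb, this spells Eb major in root position.

Eb, G, Bb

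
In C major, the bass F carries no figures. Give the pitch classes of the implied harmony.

An unfigured bass implies 5/3.
A third above F in this key is A.
A fifth above F in this key is C.
Together with the bass F, this spells F major in root position.

F, A, C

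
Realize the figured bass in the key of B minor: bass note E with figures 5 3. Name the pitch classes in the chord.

E, G, B

A third above E in this key is G.
A fifth above E in this key is B.
Together with the bass E, this spells E minor in root position.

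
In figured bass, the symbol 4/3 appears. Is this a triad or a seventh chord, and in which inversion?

4/3 is shorthand for 6/4/3.
Intervals of 6/4/3 above the bass form a seventh chord; the bass is the fifth, so this is second inversion.

seventh chord, second inversion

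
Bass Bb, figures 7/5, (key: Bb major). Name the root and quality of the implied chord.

Bb major seventh

The figures 7/5 indicate a seventh chord in root position.
In root position the bass is the root, so the root is Bb.
The chord tones are Bb, D, F, A, giving Bb major seventh.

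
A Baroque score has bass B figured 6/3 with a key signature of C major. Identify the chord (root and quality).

G major

The figures 6/3 indicate a triad in first inversion.
In first inversion the root lies a sixth above the bass: a sixth above B in C major is G.
The chord tones are B, D, G, giving G major.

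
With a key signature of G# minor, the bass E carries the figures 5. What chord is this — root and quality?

E major

The figures 5 indicate a triad in root position.
In root position the bass is the root, so the root is E.
The chord tones are E, G#, B, giving E major.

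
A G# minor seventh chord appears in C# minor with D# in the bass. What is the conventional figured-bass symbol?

D# is the fifth of G# minor seventh, so the chord is in second inversion.
A seventh chord in second inversion is figured 6/4/3, conventionally abbreviated 4/3.

4/3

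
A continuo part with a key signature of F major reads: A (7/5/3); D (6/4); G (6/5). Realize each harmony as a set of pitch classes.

A (7/5/3): A, C, E, G.
D (6/4): D, G, Bb.
G (6/5/3): G, Bb, D, E.

A, C, E, G | D, G, Bb | G, Bb, D, E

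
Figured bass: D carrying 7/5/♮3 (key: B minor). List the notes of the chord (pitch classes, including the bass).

D, F, A, C#

A third above D in this key is F#, made natural (F) by the ♮ figure.
A fifth above D in this key is A.
A seventh above D in this key is C#.
Together with the bass D, this spells D minor-major seventh in root position.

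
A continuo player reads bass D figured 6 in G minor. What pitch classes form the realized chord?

The written figures 6 are shorthand for 6/3: the 3 is implied.
A third above D in this key is F.
A sixth above D in this key is Bb.
Together with the bass D, this spells Bb major in first inversion.

D, F, Bb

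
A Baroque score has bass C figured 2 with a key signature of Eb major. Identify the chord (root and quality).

D half-diminished seventh

The figures 2 indicate a seventh chord in third inversion.
In third inversion the root lies a second above the bass: a second above C in Eb major is D.
The chord tones are C, D, F, Ab, giving D half-diminished seventh.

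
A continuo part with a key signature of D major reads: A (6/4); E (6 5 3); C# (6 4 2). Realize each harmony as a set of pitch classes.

A, D, F# | E, G, B, C# | C#, D, F#, A

A (6/4): A, D, F#.
E (6/5/3): E, G, B, C#.
C# (6/4/2): C#, D, F#, A.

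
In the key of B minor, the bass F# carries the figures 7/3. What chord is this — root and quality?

The figures 7/3 indicate a seventh chord in root position.
In root position the bass is the root, so the root is F#.
The chord tones are F#, A, C#, E, giving F# minor seventh.

F# minor seventh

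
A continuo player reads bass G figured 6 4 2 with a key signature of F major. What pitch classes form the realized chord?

G, A, C, E

A second above G in this key is A.
A fourth above G in this key is C.
A sixth above G in this key is E.
Together with the bass G, this spells A minor seventh in third inversion.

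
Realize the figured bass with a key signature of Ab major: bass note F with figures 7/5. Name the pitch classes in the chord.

F, Ab, C, Eb

The written figures 7/5 are shorthand for 7/5/3: the 3 is implied.
A third above F in this key is Ab.
A fifth above F in this key is C.
A seventh above F in this key is Eb.
Together with the bass F, this spells F minor seventh in root position.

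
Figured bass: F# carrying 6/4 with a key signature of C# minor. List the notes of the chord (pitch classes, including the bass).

F#, B, D#

A fourth above F# in this key is B.
A sixth above F# in this key is D#.
Together with the bass F#, this spells B major in second inversion.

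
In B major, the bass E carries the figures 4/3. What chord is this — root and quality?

A# half-diminished seventh

The figures 4/3 indicate a seventh chord in second inversion.
In second inversion the root lies a fourth above the bass: a fourth above E in B major is A#.
The chord tones are E, G#, A#, C#, giving A# half-diminished seventh.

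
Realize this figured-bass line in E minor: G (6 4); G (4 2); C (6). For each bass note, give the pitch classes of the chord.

G (6/4): G, C, E.
G (6/4/2): G, A, C, E.
C (6/3): C, E, A.

G, C, E | G, A, C, E | C, E, A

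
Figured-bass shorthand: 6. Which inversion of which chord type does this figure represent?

triad, first inversion

6 is shorthand for 6/3.
Intervals of 6/3 above the bass form a triad; the bass is the third, so this is first inversion.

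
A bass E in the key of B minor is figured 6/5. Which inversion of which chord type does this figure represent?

seventh chord, first inversion

6/5 is shorthand for 6/5/3.
Intervals of 6/5/3 above the bass form a seventh chord; the bass is the third, so this is first inversion.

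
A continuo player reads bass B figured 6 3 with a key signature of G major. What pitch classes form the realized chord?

B, D, G

A third above B in this key is D.
A sixth above B in this key is G.
Together with the bass B, this spells G major in first inversion.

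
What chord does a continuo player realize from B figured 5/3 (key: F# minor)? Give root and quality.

B minor

The figures 5/3 indicate a triad in root position.
In root position the bass is the root, so the root is B.
The chord tones are B, D, F#, giving B minor.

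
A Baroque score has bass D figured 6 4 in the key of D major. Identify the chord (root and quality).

G major

The figures 6 4 indicate a triad in second inversion.
In second inversion the root lies a fourth above the bass: a fourth above D in D major is G.
The chord tones are D, G, B, giving G major.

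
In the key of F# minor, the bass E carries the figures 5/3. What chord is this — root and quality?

The figures 5/3 indicate a triad in root position.
In root position the bass is the root, so the root is E.
The chord tones are E, G#, B, giving E major.

E major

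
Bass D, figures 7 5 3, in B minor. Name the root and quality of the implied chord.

The figures 7 5 3 indicate a seventh chord in root position.
In root position the bass is the root, so the root is D.
The chord tones are D, F#, A, C#, giving D major seventh.

D major seventh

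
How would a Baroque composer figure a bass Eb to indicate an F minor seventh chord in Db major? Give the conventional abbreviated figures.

4/2

Eb is the seventh of F minor seventh, so the chord is in third inversion.
A seventh chord in third inversion is figured 6/4/2, conventionally abbreviated 4/2.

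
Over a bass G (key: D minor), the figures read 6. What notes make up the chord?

The written figures 6 are shorthand for 6/3: the 3 is implied.
A third above G in this key is Bb.
A sixth above G in this key is E.
Together with the bass G, this spells E diminished in first inversion.

G, Bb, E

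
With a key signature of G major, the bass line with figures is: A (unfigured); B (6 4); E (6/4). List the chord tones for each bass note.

A, C, E | B, E, G | E, A, C

A (5/3): A, C, E.
B (6/4): B, E, G.
E (6/4): E, A, C.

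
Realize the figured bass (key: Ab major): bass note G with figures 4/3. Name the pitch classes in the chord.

G, Bb, C, Eb

The written figures 4/3 are shorthand for 6/4/3: the 6 is implied.
A third above G in this key is Bb.
A fourth above G in this key is C.
A sixth above G in this key is Eb.
Together with the bass G, this spells C minor seventh in second inversion.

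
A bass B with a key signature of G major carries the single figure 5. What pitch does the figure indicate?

Counting 4 letter steps above B lands on F; in G major, that letter is F#.

F#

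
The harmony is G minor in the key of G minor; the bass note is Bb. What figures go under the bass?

Bb is the third of G minor, so the chord is in first inversion.
A triad in first inversion is figured 6/3, conventionally abbreviated 6.

6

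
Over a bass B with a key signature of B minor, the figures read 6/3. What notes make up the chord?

B, D, G

A third above B in this key is D.
A sixth above B in this key is G.
Together with the bass B, this spells G major in first inversion.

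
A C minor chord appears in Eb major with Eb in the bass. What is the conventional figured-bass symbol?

Eb is the third of C minor, so the chord is in first inversion.
A triad in first inversion is figured 6/3, conventionally abbreviated 6.

6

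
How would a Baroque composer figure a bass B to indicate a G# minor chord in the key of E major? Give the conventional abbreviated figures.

6

B is the third of G# minor, so the chord is in first inversion.
A triad in first inversion is figured 6/3, conventionally abbreviated 6.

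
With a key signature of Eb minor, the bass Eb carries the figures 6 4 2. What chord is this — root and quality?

F half-diminished seventh

The figures 6 4 2 indicate a seventh chord in third inversion.
In third inversion the root lies a second above the bass: a second above Eb in Eb minor is F.
The chord tones are Eb, F, Ab, Cb, giving F half-diminished seventh.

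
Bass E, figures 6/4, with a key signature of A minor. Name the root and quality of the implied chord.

The figures 6/4 indicate a triad in second inversion.
In second inversion the root lies a fourth above the bass: a fourth above E in A minor is A.
The chord tones are E, A, C, giving A minor.

A minor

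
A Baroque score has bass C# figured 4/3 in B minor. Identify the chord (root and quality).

The figures 4/3 indicate a seventh chord in second inversion.
In second inversion the root lies a fourth above the bass: a fourth above C# in B minor is F#.
The chord tones are C#, E, F#, A, giving F# minor seventh.

F# minor seventh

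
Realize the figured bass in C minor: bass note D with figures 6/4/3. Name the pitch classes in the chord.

D, F, G, Bb

A third above D in this key is F.
A fourth above D in this key is G.
A sixth above D in this key is Bb.
Together with the bass D, this spells G minor seventh in second inversion.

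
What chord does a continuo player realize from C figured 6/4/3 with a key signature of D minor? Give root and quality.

F major seventh

The figures 6/4/3 indicate a seventh chord in second inversion.
In second inversion the root lies a fourth above the bass: a fourth above C in D minor is F.
The chord tones are C, E, F, A, giving F major seventh.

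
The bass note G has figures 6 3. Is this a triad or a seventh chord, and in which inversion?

triad, first inversion

Intervals of 6/3 above the bass form a triad; the bass is the third, so this is first inversion.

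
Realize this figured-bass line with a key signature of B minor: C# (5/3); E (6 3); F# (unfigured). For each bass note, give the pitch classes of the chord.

C# (5/3): C#, E, G.
E (6/3): E, G, C#.
F# (5/3): F#, A, C#.

C#, E, G | E, G, C# | F#, A, C#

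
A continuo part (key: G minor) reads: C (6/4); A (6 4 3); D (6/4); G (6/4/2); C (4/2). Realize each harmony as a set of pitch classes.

C, F, A | A, C, D, F | D, G, Bb | G, A, C, Eb | C, D, F, A

C (6/4): C, F, A.
A (6/4/3): A, C, D, F.
D (6/4): D, G, Bb.
G (6/4/2): G, A, C, Eb.
C (6/4/2): C, D, F, A.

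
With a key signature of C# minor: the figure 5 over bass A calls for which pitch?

Counting 4 letter steps above A lands on E; in C# minor, that letter is E.

E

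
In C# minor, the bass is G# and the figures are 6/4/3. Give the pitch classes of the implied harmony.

G#, B, C#, E

A third above G# in this key is B.
A fourth above G# in this key is C#.
A sixth above G# in this key is E.
Together with the bass G#, this spells C# minor seventh in second inversion.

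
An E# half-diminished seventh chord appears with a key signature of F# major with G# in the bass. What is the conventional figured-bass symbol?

G# is the third of E# half-diminished seventh, so the chord is in first inversion.
A seventh chord in first inversion is figured 6/5/3, conventionally abbreviated 6/5.

6/5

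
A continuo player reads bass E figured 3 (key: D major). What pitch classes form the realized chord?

E, G, B

The written figures 3 are shorthand for 5/3: the 5 is implied.
A third above E in this key is G.
A fifth above E in this key is B.
Together with the bass E, this spells E minor in root position.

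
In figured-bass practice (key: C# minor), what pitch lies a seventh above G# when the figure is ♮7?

Counting 6 letter steps above G# lands on F; in C# minor, that letter is F#.
The ♮7 figure makes it natural, giving F.

F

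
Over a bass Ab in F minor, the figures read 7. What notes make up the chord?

Ab, C, Eb, G

The written figures 7 are shorthand for 7/5/3: the 5/3 are implied.
A third above Ab in this key is C.
A fifth above Ab in this key is Eb.
A seventh above Ab in this key is G.
Together with the bass Ab, this spells Ab major seventh in root position.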